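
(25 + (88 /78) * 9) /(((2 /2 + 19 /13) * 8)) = 457 /256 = 1.79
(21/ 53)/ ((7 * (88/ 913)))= 0.59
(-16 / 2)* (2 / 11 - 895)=78744 / 11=7158.55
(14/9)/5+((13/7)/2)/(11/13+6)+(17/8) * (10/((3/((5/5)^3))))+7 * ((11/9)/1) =200427/12460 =16.09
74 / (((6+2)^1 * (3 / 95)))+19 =3743 / 12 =311.92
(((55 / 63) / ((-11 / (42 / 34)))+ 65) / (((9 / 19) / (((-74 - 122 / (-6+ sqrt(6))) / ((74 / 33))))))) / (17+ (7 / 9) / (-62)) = -1063696304 / 5962291+ 261634978 * sqrt(6) / 17886873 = -142.57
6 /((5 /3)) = 18 /5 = 3.60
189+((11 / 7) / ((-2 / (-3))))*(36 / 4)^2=5319 / 14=379.93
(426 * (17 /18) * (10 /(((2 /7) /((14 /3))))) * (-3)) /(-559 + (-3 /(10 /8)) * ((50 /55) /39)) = 16914898 /47967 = 352.64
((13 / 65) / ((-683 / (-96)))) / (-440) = -12 / 187825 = -0.00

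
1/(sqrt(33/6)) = sqrt(22)/11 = 0.43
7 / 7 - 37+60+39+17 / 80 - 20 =3457 / 80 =43.21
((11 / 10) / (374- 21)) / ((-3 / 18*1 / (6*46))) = -5.16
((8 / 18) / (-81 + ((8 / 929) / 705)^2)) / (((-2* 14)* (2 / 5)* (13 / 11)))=2621379157375 / 6323624433482902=0.00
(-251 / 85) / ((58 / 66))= -3.36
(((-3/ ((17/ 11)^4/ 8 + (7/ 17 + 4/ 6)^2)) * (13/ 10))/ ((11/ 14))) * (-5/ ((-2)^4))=945107163/ 1143100642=0.83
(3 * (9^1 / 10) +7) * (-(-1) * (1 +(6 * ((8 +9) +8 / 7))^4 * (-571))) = -3734717215045987 / 4802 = -777742027289.88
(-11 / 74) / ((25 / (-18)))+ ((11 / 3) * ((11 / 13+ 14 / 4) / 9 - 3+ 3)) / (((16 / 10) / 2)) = 6026867 / 2597400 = 2.32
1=1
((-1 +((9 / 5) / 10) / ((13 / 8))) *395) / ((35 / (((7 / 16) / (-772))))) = 22831 / 4014400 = 0.01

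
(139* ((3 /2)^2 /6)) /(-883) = -417 /7064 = -0.06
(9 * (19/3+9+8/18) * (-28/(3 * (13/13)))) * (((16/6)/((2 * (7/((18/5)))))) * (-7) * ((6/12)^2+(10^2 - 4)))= 612304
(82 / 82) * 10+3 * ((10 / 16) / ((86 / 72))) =995 / 86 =11.57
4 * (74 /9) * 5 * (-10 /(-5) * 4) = 11840 /9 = 1315.56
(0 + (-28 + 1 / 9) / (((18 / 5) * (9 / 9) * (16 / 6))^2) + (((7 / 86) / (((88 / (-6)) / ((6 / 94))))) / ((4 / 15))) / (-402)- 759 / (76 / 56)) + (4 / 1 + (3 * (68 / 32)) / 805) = -262444547725528829 / 472398235626240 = -555.56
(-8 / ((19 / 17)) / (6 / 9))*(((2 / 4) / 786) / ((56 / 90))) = -765 / 69692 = -0.01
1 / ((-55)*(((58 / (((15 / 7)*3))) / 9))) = -81 / 4466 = -0.02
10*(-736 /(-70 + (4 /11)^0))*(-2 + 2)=0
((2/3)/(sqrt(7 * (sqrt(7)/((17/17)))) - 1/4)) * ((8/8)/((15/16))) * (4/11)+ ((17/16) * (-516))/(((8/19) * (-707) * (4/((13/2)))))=2048 * 7^(3/4)/43464465+ 57344 * sqrt(7)/43464465+ 1605632 * 7^(1/4)/43464465+ 23543532888919/7866720449280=3.06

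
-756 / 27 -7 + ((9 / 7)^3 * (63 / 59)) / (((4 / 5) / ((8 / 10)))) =-94624 / 2891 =-32.73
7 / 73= 0.10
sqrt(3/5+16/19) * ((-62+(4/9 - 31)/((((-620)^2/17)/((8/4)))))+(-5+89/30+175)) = 38389093 * sqrt(13015)/32866200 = 133.25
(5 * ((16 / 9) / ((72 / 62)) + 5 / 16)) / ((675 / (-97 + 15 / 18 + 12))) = -241289 / 209952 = -1.15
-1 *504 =-504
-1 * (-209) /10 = 209 /10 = 20.90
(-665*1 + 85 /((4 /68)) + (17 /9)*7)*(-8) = -57112 /9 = -6345.78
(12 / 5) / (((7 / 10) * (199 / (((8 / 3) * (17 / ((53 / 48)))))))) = 52224 / 73829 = 0.71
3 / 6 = 1 / 2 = 0.50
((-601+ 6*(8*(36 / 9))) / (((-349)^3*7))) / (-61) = -409 / 18151150423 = -0.00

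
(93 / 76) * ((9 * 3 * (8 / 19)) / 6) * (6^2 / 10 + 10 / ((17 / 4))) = 423522 / 30685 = 13.80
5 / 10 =1 / 2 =0.50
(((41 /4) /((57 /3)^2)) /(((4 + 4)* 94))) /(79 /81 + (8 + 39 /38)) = 3321 /879712160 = 0.00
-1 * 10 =-10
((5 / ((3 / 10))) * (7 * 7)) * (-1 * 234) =-191100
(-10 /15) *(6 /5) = -4 /5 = -0.80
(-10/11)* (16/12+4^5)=-30760/33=-932.12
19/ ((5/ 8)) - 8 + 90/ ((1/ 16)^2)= 23062.40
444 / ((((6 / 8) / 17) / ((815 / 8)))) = 1025270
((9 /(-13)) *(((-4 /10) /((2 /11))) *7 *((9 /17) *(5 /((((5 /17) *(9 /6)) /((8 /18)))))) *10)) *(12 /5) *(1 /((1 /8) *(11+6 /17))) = 6031872 /12545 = 480.82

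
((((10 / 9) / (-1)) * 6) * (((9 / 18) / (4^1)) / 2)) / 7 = -5 / 84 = -0.06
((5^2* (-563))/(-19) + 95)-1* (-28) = 16412/19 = 863.79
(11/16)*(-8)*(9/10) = -99/20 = -4.95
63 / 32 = 1.97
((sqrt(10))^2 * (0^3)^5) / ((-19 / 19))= 0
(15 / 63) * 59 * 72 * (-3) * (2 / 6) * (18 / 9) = -14160 / 7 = -2022.86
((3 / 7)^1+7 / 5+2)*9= 1206 / 35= 34.46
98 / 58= 49 / 29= 1.69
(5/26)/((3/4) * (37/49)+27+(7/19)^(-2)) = 490/89011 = 0.01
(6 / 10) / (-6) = -1 / 10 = -0.10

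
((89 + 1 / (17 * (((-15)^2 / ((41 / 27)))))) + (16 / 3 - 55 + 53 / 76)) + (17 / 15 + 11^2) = 1272812411 / 7848900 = 162.16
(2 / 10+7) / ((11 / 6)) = 216 / 55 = 3.93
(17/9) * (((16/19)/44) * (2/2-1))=0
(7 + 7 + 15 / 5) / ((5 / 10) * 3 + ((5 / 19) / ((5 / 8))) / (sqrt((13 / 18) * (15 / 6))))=9.37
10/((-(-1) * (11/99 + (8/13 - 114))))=-1170/13253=-0.09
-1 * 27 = -27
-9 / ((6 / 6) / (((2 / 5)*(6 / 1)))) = -108 / 5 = -21.60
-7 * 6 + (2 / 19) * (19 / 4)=-83 / 2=-41.50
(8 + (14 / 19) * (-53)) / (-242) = 295 / 2299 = 0.13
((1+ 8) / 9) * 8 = 8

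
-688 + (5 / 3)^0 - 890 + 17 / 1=-1560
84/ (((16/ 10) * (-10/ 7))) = -147/ 4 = -36.75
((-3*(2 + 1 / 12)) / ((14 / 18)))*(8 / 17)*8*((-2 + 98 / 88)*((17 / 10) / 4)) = 1755 / 154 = 11.40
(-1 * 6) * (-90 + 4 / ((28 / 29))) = 515.14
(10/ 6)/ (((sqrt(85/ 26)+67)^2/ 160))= 809806400/ 13602323641-2787200 * sqrt(2210)/ 40806970923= 0.06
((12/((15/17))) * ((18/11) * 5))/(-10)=-612/55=-11.13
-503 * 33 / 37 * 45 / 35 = -149391 / 259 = -576.80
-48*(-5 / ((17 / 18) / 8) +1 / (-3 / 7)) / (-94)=-22.82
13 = 13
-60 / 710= -6 / 71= -0.08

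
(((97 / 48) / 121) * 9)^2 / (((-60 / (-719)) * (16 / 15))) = 60885639 / 239878144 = 0.25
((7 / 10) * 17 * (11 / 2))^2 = 1713481 / 400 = 4283.70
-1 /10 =-0.10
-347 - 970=-1317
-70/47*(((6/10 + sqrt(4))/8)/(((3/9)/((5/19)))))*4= -1.53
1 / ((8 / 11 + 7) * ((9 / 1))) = 0.01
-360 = -360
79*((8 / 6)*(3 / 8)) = 79 / 2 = 39.50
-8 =-8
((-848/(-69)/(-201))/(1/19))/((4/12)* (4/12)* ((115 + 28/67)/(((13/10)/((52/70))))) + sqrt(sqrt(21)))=-3337885982770189312/20901899398748794925-62156449543180608* sqrt(21)/20901899398748794925 + 8481907846947024* 21^(3/4)/20901899398748794925 + 455490001722260736* 21^(1/4)/20901899398748794925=-0.12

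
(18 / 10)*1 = 9 / 5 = 1.80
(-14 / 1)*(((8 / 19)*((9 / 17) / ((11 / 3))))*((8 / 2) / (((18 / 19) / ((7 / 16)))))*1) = -294 / 187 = -1.57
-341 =-341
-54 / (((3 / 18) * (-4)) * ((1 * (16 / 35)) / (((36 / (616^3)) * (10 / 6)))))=6075 / 133568512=0.00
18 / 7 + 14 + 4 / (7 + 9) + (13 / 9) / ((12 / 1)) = 16.94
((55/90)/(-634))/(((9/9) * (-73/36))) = 11/23141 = 0.00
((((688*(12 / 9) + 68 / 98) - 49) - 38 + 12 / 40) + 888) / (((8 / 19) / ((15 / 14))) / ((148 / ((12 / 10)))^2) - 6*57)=-1643512188025 / 326919228804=-5.03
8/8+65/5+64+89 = 167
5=5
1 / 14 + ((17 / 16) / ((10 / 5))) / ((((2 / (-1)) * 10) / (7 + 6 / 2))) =-87 / 448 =-0.19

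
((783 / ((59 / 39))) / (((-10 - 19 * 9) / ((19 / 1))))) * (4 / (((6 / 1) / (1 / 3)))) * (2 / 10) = -128934 / 53395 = -2.41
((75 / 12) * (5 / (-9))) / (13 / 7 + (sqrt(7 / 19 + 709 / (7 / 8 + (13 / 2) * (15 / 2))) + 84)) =-793335025 / 19577680848 + 1225 * sqrt(92650669) / 6525893616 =-0.04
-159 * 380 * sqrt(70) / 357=-20140 * sqrt(70) / 119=-1415.99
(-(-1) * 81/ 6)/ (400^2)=27/ 320000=0.00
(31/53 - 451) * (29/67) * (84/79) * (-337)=19597288704/280529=69858.33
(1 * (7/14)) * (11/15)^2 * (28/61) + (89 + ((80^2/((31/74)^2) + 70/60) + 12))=964722036343/26379450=36570.97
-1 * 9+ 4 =-5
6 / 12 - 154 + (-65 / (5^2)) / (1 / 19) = -2029 / 10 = -202.90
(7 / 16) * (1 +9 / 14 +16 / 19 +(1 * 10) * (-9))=-23279 / 608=-38.29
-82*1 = -82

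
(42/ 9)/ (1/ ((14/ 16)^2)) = 343/ 96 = 3.57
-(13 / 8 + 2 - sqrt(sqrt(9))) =-29 / 8 + sqrt(3) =-1.89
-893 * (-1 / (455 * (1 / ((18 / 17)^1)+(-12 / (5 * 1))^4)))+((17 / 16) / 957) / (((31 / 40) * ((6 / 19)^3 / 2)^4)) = 7310254155375197536045 / 313666340112373248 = 23305.83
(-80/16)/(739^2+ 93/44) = -220/24029417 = -0.00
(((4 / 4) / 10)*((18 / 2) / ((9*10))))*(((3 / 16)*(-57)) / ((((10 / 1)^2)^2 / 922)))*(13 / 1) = -1024803 / 8000000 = -0.13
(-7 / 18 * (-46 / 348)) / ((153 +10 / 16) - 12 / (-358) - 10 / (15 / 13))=57638 / 162572985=0.00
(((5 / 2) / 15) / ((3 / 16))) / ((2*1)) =4 / 9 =0.44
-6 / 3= -2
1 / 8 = 0.12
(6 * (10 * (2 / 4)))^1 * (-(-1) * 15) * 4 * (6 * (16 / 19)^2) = 2764800 / 361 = 7658.73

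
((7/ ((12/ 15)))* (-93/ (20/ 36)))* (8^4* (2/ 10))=-5999616/ 5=-1199923.20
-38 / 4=-19 / 2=-9.50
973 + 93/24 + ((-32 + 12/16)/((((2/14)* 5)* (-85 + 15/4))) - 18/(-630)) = 3557889/3640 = 977.44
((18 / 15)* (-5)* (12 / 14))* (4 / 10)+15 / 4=237 / 140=1.69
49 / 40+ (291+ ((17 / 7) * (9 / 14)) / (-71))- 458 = -23072309 / 139160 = -165.80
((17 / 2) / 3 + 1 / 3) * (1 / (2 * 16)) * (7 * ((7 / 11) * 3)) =931 / 704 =1.32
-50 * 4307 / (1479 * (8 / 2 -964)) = 21535 / 141984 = 0.15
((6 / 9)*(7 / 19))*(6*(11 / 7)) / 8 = 11 / 38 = 0.29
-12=-12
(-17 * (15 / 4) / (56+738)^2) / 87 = -0.00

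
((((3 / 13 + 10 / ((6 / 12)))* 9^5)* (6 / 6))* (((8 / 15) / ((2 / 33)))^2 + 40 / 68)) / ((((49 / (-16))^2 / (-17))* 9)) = -14648948983296 / 780325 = -18772881.79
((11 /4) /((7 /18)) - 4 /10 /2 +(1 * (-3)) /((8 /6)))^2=418609 /19600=21.36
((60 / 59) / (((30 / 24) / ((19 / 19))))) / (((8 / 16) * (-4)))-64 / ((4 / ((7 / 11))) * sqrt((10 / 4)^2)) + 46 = 41.52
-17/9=-1.89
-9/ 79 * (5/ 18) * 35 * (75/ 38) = -13125/ 6004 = -2.19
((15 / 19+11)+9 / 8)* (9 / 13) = 1359 / 152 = 8.94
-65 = -65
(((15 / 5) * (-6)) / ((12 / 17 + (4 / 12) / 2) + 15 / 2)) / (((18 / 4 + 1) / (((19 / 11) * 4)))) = -139536 / 51667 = -2.70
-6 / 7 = -0.86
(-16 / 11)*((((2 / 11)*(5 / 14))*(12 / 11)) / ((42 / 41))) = -0.10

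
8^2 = 64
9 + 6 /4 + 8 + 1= 39 /2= 19.50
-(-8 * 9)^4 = -26873856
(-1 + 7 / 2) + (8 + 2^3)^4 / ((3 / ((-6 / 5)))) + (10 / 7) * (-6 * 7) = -262719 / 10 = -26271.90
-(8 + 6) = -14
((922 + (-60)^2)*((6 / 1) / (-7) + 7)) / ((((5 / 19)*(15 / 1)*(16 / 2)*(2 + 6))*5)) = 263891 / 12000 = 21.99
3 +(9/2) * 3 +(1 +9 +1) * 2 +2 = 81/2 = 40.50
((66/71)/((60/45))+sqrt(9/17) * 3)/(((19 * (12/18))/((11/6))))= 0.42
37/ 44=0.84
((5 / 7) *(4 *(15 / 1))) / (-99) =-100 / 231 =-0.43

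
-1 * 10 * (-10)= 100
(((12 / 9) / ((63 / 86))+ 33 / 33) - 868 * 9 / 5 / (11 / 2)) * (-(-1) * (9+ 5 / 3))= -93555872 / 31185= -3000.03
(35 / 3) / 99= 35 / 297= 0.12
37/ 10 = 3.70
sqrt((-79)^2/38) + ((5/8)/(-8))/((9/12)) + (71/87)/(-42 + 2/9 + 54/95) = -3040105/24522864 + 79 * sqrt(38)/38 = 12.69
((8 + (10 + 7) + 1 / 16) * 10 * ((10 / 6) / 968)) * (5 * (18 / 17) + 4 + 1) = 1754375 / 394944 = 4.44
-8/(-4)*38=76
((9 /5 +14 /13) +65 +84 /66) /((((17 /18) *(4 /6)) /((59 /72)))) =90.00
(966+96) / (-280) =-531 / 140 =-3.79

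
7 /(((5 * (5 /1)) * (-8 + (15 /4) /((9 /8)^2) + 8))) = 189 /2000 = 0.09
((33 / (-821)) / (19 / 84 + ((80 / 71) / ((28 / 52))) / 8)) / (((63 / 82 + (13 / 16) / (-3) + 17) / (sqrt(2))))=-5455296*sqrt(2) / 1158320165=-0.01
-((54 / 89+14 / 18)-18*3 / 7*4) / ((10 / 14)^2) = 1156771 / 20025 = 57.77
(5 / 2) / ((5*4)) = 1 / 8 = 0.12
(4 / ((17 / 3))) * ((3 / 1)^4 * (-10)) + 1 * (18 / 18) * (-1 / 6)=-58337 / 102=-571.93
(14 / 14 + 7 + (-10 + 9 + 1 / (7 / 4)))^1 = 53 / 7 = 7.57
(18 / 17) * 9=162 / 17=9.53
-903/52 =-17.37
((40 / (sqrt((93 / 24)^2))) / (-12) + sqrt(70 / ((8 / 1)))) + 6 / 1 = sqrt(35) / 2 + 478 / 93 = 8.10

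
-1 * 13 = -13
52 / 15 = 3.47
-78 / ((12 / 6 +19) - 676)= 78 / 655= 0.12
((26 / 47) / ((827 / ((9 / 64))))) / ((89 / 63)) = 7371 / 110698912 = 0.00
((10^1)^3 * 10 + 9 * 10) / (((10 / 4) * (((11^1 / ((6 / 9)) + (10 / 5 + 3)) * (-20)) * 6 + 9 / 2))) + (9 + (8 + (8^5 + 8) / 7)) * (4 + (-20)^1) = -2711130824 / 36057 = -75190.14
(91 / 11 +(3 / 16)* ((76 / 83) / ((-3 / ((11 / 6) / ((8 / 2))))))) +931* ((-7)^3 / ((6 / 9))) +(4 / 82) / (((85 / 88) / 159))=-146306996732063 / 305453280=-478983.22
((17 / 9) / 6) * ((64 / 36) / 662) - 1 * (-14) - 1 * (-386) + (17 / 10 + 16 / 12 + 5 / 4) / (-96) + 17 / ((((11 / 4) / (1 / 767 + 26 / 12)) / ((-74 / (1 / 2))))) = -62522818233623 / 39482951040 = -1583.54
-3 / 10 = -0.30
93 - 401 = -308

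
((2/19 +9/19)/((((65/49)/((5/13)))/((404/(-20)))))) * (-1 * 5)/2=54439/6422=8.48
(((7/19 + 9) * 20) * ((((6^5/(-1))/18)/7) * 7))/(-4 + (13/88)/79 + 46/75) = 23913.74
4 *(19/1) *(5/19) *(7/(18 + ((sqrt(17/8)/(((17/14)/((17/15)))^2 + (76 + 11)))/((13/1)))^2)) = 1765596322035/227005261813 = 7.78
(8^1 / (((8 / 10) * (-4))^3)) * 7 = -875 / 512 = -1.71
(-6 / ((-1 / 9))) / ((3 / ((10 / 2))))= 90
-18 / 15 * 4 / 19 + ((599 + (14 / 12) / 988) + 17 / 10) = 3559459 / 5928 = 600.45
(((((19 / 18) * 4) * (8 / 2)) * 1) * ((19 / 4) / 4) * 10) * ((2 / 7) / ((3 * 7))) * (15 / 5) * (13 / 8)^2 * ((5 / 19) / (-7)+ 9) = 2392195 / 12348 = 193.73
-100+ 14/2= -93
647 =647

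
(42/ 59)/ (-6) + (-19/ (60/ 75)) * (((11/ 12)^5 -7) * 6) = 8859071449/ 9787392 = 905.15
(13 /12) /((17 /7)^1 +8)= 91 /876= 0.10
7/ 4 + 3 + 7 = 47/ 4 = 11.75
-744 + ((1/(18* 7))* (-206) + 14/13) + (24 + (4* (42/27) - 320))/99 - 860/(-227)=-13688021885/18405387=-743.70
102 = 102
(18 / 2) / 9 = 1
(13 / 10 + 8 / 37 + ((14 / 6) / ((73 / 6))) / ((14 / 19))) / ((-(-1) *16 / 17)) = 815711 / 432160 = 1.89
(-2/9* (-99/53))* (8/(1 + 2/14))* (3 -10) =-20.34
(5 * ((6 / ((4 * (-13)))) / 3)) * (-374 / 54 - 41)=9.22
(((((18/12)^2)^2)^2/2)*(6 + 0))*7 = 137781/256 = 538.21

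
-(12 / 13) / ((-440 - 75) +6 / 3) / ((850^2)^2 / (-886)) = -443 / 145052486718750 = -0.00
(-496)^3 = -122023936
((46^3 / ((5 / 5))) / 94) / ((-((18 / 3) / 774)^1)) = -6278172 / 47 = -133578.13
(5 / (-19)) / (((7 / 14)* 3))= -10 / 57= -0.18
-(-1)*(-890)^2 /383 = 792100 /383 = 2068.15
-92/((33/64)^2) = -376832/1089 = -346.03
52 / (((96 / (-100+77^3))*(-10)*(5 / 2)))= -5933629 / 600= -9889.38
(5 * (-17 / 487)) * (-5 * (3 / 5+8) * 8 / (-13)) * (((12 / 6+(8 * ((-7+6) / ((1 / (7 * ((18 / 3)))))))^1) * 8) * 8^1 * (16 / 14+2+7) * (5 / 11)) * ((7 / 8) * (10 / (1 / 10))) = 39826961.70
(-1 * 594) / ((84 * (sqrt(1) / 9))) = -63.64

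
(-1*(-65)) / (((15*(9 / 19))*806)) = 19 / 1674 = 0.01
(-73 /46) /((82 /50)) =-1825 /1886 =-0.97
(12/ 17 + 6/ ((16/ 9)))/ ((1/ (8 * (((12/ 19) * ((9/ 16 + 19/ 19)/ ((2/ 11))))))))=457875/ 2584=177.20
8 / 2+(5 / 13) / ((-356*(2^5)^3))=606601211 / 151650304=4.00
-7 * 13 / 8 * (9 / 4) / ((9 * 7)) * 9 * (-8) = 117 / 4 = 29.25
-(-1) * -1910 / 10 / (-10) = 191 / 10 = 19.10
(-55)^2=3025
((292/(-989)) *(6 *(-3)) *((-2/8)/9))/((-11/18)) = 2628/10879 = 0.24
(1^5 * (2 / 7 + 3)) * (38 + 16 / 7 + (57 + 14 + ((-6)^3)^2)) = 7529533 / 49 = 153663.94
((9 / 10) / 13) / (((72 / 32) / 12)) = 24 / 65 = 0.37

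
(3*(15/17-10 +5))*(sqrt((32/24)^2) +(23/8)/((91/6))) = -8315/442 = -18.81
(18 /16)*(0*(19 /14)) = 0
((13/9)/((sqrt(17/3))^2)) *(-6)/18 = -13/153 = -0.08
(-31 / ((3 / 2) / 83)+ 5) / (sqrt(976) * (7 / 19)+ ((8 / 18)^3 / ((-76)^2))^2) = -148.60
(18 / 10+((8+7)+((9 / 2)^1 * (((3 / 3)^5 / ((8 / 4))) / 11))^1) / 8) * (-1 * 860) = -280059 / 88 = -3182.49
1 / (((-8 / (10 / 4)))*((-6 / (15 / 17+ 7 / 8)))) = 1195 / 13056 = 0.09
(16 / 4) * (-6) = -24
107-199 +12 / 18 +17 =-223 / 3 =-74.33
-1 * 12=-12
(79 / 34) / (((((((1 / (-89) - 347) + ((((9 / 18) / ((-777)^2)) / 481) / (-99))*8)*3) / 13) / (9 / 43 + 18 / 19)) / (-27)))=0.91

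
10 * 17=170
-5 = -5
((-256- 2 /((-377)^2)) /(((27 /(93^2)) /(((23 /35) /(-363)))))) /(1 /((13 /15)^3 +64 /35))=15703433225435854 /42660818825625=368.10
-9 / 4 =-2.25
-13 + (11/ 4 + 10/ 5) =-33/ 4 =-8.25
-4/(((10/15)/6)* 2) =-18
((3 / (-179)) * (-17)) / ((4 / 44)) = 561 / 179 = 3.13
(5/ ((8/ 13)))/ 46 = 65/ 368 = 0.18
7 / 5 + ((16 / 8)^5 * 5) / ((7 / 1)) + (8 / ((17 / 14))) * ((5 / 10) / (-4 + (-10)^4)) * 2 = 24.26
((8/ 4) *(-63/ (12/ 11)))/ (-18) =6.42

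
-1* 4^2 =-16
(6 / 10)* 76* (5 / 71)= 228 / 71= 3.21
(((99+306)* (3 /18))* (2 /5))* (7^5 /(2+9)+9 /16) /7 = 5895.53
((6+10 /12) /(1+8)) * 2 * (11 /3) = 451 /81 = 5.57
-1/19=-0.05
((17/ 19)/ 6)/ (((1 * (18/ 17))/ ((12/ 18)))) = 289/ 3078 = 0.09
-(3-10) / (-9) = -7 / 9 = -0.78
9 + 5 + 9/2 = 18.50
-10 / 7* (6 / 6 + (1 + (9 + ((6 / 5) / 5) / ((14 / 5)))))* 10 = -7760 / 49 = -158.37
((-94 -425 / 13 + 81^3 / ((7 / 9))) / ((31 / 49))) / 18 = 24176082 / 403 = 59990.28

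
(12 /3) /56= 1 /14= 0.07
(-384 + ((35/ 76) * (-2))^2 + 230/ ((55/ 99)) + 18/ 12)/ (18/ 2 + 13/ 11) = 73403/ 23104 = 3.18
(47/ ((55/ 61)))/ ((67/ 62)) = 177754/ 3685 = 48.24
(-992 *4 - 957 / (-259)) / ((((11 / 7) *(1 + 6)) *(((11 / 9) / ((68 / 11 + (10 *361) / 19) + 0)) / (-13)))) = 259241262930 / 344729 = 752014.66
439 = 439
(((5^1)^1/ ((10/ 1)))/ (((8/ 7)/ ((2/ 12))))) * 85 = 595/ 96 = 6.20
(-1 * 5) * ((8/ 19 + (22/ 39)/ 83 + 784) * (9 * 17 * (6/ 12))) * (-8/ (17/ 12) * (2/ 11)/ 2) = 34736159520/ 225511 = 154033.10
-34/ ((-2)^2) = -17/ 2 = -8.50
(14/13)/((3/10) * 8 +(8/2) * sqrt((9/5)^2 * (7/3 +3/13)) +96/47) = -47705/1128606 +386575 * sqrt(39)/22007817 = 0.07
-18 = -18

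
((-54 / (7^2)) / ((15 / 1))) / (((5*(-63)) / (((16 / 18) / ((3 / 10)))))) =32 / 46305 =0.00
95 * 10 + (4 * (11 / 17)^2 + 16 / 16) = 275323 / 289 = 952.67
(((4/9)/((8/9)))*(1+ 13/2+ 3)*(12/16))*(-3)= -189/16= -11.81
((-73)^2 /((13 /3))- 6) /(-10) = -15909 /130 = -122.38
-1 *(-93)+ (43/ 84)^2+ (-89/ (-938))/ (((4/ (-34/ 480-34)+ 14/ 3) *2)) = 2460442901015/ 26379088848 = 93.27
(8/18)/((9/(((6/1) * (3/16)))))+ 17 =307/18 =17.06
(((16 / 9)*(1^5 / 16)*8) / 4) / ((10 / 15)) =1 / 3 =0.33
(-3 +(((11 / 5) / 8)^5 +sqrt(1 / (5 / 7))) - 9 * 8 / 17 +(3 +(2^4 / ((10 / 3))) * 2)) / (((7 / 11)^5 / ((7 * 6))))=966306 * sqrt(35) / 12005 +4513430697294651 / 2089830400000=2635.91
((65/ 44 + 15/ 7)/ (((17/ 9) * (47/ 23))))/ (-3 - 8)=-230805/ 2707012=-0.09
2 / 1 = 2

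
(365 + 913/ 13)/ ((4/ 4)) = 5658/ 13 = 435.23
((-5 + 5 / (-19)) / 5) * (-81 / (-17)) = -1620 / 323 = -5.02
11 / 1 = 11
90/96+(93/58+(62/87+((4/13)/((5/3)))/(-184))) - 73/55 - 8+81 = 1715148373/22891440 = 74.93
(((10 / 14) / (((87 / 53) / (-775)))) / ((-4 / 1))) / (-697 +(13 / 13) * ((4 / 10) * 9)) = -0.12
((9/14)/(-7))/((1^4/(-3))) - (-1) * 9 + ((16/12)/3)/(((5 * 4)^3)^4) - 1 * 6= 1479168000000000049/451584000000000000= 3.28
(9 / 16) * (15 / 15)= 9 / 16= 0.56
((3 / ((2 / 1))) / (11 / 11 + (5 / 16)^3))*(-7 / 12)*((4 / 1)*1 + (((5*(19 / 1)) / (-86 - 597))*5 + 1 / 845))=-976818176 / 348012405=-2.81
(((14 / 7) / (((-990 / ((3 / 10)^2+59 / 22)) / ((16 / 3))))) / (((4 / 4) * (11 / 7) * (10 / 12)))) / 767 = -0.00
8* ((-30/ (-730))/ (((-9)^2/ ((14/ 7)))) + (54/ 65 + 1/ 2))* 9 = 1364972/ 14235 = 95.89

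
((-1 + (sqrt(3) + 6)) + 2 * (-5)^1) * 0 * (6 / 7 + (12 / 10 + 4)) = 0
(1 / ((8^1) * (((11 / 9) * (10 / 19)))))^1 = 171 / 880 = 0.19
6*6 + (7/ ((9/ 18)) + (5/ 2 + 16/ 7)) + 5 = 837/ 14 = 59.79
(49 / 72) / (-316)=-49 / 22752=-0.00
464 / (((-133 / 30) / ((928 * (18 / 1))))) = -232519680 / 133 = -1748268.27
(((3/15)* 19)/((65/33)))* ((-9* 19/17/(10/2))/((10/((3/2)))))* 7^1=-2251557/552500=-4.08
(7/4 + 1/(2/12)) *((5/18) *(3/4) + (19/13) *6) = 86831/1248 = 69.58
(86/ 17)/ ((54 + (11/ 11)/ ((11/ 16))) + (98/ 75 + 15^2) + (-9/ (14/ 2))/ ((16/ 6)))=3973200/ 220916581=0.02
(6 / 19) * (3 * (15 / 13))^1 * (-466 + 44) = -113940 / 247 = -461.30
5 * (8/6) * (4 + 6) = 200/3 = 66.67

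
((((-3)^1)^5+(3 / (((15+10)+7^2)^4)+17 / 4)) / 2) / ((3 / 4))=-7159295017 / 44979864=-159.17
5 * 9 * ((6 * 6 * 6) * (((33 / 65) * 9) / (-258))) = -96228 / 559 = -172.14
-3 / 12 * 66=-33 / 2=-16.50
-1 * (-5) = 5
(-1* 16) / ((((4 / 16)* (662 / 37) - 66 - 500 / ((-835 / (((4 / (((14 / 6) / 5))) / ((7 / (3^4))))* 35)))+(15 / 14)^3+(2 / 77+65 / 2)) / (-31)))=92507440256 / 382512417839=0.24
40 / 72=5 / 9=0.56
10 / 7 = 1.43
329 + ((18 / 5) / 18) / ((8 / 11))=13171 / 40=329.28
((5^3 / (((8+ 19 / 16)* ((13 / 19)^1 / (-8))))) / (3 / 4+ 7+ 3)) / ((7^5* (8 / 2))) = -304000 / 1381081611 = -0.00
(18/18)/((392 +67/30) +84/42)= 30/11887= 0.00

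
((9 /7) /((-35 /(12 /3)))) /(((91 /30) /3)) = -648 /4459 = -0.15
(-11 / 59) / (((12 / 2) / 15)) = -55 / 118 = -0.47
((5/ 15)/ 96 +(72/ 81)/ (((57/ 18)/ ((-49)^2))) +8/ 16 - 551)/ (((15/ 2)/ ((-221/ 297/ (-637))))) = 1640789/ 85322160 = 0.02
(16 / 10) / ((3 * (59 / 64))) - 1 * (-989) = 875777 / 885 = 989.58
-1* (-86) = 86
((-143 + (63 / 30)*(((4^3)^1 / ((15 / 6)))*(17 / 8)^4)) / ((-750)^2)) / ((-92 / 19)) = -28977679 / 82800000000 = -0.00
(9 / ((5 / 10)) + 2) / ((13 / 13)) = 20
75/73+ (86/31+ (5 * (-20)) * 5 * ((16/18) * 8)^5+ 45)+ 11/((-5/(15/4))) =-4859733820130423/534511548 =-9091915.48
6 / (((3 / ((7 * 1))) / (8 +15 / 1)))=322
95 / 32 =2.97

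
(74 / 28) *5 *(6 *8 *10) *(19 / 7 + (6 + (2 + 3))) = 4262400 / 49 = 86987.76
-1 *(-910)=910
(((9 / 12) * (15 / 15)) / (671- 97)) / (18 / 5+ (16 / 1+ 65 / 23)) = 345 / 5921384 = 0.00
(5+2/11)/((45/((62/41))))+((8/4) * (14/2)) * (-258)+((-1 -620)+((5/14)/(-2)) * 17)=-802356901/189420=-4235.86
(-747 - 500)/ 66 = -1247/ 66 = -18.89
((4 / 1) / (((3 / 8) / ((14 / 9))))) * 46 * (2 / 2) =763.26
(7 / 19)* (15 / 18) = 35 / 114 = 0.31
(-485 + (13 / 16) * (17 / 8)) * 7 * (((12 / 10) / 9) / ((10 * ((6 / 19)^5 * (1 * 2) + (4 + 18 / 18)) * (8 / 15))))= -1072183056287 / 63467760640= -16.89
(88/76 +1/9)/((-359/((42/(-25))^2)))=-42532/4263125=-0.01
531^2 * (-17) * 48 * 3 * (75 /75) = -690240528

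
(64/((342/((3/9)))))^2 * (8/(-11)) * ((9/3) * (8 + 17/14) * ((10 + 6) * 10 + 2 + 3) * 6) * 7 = -1761280/3249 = -542.10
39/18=13/6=2.17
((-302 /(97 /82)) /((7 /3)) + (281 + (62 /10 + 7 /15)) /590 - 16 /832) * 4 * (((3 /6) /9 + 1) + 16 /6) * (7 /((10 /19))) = -4333652708369 /200877300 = -21573.63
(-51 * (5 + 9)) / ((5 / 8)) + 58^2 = 11108 / 5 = 2221.60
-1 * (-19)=19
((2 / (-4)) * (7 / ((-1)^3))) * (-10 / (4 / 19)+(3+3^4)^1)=511 / 4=127.75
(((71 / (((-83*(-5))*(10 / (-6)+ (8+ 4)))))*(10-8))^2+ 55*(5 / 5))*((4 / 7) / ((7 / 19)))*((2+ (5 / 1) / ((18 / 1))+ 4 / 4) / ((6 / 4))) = 5831207455412 / 31281054525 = 186.41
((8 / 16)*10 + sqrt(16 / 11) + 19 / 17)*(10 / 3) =40*sqrt(11) / 33 + 1040 / 51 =24.41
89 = 89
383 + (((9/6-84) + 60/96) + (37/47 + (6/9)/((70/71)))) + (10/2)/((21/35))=12275191/39480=310.92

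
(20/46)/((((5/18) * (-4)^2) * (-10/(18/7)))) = -81/3220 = -0.03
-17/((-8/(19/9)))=323/72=4.49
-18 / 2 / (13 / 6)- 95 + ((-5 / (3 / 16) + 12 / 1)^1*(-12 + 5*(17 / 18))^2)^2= 463172261572 / 767637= 603374.07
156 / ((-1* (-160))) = 39 / 40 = 0.98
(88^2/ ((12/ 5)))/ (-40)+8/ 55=-13286/ 165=-80.52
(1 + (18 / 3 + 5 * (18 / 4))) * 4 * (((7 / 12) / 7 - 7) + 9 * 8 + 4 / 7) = 325385 / 42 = 7747.26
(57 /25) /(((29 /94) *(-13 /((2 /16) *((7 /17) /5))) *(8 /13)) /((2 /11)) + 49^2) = 0.00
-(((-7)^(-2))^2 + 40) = -96041 /2401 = -40.00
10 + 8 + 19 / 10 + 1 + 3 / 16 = 1687 / 80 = 21.09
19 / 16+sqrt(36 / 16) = 43 / 16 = 2.69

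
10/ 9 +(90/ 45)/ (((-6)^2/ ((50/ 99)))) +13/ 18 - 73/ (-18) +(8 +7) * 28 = 379492/ 891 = 425.92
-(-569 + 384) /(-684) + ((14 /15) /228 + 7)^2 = 71328827 /1462050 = 48.79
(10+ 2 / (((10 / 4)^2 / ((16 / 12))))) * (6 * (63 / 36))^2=57477 / 50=1149.54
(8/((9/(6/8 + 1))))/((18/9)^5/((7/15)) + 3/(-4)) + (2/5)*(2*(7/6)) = 81718/85455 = 0.96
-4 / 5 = -0.80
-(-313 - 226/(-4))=513/2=256.50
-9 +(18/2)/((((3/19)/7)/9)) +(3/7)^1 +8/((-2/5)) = 24937/7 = 3562.43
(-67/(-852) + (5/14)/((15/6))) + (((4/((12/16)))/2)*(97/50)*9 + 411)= 457.78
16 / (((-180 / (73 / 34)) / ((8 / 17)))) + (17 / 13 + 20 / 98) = 11779799 / 8284185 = 1.42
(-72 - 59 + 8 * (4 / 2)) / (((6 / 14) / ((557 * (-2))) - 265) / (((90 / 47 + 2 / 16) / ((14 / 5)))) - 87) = 245650925 / 962834113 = 0.26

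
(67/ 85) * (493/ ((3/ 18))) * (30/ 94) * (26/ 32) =227331/ 376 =604.60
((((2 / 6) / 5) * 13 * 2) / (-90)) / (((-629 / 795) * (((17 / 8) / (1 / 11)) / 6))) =11024 / 1764345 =0.01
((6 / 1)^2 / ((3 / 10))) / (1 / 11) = 1320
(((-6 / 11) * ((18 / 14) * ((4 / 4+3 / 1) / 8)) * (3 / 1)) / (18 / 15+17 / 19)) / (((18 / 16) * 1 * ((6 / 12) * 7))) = -13680 / 107261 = -0.13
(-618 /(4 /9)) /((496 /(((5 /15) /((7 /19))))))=-17613 /6944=-2.54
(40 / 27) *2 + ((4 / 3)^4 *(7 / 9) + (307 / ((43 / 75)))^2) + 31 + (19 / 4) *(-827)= 282831.06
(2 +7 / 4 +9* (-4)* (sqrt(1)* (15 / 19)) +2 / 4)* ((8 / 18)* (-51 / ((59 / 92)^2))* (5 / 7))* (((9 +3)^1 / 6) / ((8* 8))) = 82600705 / 2777838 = 29.74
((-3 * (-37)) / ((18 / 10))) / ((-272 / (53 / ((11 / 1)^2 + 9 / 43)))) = -421615 / 4252992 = -0.10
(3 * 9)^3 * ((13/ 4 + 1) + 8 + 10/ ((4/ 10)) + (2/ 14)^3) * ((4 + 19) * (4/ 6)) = 7712803233/ 686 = 11243153.40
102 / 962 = 51 / 481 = 0.11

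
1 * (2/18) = 1/9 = 0.11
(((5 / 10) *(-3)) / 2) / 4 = -3 / 16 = -0.19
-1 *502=-502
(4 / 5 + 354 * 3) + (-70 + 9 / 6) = 9943 / 10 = 994.30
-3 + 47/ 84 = -205/ 84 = -2.44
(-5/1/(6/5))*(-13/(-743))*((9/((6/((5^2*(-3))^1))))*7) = 170625/2972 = 57.41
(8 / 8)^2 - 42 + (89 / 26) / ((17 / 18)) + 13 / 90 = -740527 / 19890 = -37.23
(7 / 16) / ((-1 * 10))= -7 / 160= -0.04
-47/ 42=-1.12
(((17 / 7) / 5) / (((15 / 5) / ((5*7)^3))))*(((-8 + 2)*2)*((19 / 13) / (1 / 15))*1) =-23740500 / 13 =-1826192.31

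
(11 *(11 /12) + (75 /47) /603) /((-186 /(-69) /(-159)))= -464596251 /780952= -594.91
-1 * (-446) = 446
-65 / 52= -1.25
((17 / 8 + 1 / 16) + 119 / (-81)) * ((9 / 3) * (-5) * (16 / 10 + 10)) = -26999 / 216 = -125.00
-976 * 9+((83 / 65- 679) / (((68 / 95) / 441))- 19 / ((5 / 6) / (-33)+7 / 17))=-122593301325 / 287521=-426380.34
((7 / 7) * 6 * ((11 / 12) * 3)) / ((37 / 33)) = 1089 / 74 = 14.72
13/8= 1.62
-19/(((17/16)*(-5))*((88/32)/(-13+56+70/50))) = 269952/4675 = 57.74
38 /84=19 /42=0.45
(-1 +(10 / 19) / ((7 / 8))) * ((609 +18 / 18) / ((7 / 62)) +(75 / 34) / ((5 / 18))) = -34125905 / 15827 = -2156.18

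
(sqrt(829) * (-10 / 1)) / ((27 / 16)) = -160 * sqrt(829) / 27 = -170.62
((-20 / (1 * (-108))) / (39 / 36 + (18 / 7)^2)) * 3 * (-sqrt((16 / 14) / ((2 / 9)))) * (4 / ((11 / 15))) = -672 * sqrt(7) / 1991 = -0.89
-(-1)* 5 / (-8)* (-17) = 85 / 8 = 10.62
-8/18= -0.44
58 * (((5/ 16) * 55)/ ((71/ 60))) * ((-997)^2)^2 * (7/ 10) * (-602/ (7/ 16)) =-56923167998235323400/ 71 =-801734760538525681.69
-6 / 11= -0.55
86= 86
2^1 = 2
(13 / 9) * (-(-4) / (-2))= -26 / 9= -2.89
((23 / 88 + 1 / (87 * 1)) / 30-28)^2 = 41331410960401 / 52752902400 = 783.49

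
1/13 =0.08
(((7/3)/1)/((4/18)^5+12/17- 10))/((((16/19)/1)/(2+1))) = -133509789/149267168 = -0.89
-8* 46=-368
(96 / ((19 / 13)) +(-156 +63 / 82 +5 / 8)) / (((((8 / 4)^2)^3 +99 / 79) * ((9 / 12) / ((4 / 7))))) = -17511614 / 16866129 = -1.04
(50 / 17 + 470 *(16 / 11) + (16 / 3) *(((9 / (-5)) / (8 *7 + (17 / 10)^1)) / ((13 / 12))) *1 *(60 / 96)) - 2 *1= 960113376 / 1402687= 684.48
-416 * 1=-416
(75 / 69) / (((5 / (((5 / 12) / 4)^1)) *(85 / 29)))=145 / 18768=0.01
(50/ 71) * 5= 250/ 71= 3.52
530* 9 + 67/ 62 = 295807/ 62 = 4771.08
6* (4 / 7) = 24 / 7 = 3.43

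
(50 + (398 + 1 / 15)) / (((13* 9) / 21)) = 3619 / 45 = 80.42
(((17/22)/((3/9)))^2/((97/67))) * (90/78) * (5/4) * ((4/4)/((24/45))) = 196050375/19530368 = 10.04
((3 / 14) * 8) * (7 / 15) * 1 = 4 / 5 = 0.80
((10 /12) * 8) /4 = 5 /3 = 1.67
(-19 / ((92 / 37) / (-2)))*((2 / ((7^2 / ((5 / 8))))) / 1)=3515 / 9016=0.39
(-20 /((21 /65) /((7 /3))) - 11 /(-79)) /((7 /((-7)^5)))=246345001 /711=346476.79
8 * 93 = 744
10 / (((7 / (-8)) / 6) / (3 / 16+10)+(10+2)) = 4890 / 5861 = 0.83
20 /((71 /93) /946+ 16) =1759560 /1407719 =1.25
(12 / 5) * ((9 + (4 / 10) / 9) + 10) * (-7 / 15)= -23996 / 1125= -21.33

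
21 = 21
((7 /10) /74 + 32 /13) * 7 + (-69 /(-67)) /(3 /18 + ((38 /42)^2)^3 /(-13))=4574596800519851 /178899443447660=25.57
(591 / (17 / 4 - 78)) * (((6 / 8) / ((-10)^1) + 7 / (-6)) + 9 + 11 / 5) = -47083 / 590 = -79.80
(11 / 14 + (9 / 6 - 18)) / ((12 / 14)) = -55 / 3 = -18.33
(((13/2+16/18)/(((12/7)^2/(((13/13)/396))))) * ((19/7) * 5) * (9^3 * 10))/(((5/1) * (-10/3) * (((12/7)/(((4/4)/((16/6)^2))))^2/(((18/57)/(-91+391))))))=-1231713/4613734400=-0.00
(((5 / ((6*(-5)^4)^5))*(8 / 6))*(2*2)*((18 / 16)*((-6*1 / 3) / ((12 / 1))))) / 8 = -1 / 1186523437500000000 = -0.00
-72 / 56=-9 / 7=-1.29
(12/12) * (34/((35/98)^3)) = 93296/125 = 746.37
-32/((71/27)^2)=-23328/5041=-4.63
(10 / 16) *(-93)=-465 / 8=-58.12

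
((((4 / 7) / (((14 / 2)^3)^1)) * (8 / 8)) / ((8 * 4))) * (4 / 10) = 1 / 48020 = 0.00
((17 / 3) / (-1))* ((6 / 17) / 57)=-2 / 57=-0.04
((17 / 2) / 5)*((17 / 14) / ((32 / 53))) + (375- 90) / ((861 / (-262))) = -15301603 / 183680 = -83.31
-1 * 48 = -48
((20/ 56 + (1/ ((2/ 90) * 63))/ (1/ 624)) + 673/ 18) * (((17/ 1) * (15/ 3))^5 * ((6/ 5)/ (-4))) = -13514376408125/ 21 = -643541733720.24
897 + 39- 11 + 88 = 1013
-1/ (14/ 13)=-13/ 14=-0.93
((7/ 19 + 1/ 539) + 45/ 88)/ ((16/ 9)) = 0.50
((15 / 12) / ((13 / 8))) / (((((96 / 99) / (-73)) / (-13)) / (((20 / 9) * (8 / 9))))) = 40150 / 27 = 1487.04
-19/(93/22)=-418/93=-4.49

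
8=8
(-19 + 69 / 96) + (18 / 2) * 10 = 2295 / 32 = 71.72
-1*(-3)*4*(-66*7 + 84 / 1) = -4536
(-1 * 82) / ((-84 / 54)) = 52.71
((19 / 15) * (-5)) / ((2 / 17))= -323 / 6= -53.83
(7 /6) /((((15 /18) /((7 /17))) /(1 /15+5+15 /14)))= 9023 /2550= 3.54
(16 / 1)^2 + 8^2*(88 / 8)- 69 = 891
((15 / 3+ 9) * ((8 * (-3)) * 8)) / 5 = -2688 / 5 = -537.60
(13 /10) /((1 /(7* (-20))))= -182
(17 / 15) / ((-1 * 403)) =-17 / 6045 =-0.00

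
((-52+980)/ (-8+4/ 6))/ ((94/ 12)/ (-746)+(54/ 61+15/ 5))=-380066112/ 11637395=-32.66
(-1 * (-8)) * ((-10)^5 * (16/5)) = -2560000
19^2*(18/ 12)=1083/ 2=541.50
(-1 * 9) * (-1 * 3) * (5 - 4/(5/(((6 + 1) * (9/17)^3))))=2765151/24565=112.56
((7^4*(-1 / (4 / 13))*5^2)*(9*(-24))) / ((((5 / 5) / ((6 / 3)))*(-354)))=-14045850 / 59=-238065.25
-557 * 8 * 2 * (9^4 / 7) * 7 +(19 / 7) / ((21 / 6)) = -2865109930 / 49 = -58471631.22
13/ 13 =1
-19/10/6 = -0.32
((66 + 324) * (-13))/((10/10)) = -5070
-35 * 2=-70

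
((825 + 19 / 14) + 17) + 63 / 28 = 23677 / 28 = 845.61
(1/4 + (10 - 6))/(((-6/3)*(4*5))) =-0.11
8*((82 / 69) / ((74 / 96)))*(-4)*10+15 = -407075 / 851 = -478.35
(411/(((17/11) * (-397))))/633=-1507/1424039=-0.00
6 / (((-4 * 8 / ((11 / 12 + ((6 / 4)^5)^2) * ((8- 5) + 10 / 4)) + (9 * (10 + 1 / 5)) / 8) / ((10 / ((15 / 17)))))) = 5384492960 / 900768867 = 5.98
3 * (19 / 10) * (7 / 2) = 399 / 20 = 19.95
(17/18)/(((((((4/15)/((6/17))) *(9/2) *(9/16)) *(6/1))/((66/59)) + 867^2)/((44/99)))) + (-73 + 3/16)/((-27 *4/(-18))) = -1223960893085/100858584672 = -12.14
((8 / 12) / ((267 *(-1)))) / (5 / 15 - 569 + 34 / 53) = 53 / 12057186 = 0.00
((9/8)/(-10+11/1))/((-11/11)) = -9/8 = -1.12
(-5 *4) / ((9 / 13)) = -260 / 9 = -28.89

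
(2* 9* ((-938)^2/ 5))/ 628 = 3959298/ 785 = 5043.69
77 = 77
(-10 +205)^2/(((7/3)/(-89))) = -10152675/7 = -1450382.14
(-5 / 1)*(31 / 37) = -155 / 37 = -4.19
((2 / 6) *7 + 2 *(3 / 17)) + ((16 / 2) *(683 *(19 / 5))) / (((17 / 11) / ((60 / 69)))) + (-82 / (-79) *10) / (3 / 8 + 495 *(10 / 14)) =2384785406053 / 204083623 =11685.33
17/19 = 0.89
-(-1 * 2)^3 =8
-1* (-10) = 10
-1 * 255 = -255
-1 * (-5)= 5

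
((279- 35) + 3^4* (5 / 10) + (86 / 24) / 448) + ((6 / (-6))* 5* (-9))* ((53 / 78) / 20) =19990543 / 69888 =286.04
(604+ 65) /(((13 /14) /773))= 7239918 /13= 556916.77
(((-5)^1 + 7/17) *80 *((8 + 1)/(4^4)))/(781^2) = -1755/82954696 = -0.00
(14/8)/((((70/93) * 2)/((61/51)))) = 1.39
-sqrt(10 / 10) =-1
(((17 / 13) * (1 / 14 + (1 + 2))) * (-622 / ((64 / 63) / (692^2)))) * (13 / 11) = -61236799101 / 44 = -1391745434.11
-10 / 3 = -3.33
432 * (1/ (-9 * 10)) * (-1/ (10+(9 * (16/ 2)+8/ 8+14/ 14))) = 2/ 35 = 0.06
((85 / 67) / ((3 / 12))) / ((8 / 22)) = 935 / 67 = 13.96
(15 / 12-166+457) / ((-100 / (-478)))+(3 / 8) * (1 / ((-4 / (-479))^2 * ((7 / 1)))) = 48499867 / 22400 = 2165.17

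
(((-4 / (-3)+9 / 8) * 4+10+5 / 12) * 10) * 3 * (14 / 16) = 8505 / 16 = 531.56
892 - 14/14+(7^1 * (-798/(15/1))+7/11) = 28558/55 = 519.24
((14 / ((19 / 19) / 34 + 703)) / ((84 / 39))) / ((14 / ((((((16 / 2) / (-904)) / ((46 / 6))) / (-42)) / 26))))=17 / 24352567624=0.00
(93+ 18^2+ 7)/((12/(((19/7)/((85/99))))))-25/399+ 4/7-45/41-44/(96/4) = 303907393/2781030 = 109.28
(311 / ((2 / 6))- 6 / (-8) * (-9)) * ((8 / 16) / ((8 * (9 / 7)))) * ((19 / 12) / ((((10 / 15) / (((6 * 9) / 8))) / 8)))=1478295 / 256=5774.59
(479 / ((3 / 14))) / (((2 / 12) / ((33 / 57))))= 147532 / 19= 7764.84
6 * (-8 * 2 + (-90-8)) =-684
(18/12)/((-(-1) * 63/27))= 9/14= 0.64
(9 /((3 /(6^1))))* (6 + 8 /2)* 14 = 2520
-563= -563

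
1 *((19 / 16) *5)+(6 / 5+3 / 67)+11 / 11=43857 / 5360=8.18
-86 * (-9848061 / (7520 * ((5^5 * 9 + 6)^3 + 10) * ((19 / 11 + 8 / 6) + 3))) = 13974398559 / 16740689940619952000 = 0.00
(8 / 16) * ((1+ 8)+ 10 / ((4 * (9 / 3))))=59 / 12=4.92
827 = 827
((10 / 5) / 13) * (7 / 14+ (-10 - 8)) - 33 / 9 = -6.36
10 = 10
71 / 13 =5.46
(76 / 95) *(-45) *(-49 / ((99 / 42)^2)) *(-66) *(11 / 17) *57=-13138272 / 17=-772839.53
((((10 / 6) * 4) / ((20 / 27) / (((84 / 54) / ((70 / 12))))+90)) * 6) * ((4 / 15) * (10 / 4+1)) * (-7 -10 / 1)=-5712 / 835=-6.84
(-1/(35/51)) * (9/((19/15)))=-1377/133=-10.35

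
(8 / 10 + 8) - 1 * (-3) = 59 / 5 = 11.80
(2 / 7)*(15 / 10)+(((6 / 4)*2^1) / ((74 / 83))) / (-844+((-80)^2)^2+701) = 0.43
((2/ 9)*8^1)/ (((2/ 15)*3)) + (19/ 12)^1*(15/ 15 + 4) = 445/ 36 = 12.36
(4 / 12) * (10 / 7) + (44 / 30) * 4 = 222 / 35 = 6.34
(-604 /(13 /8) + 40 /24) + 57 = -12208 /39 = -313.03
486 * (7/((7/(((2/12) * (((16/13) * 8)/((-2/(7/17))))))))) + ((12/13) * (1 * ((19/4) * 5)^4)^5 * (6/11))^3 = 570943018845297075365683794146995170972432089055377550144030945954705621802915239064542544825874773482248464634875727846889/129058481968347197908709355174727528742912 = 4423909301717388873075108000000000000000000000000000000000000000000000000000000000.00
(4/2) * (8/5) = 3.20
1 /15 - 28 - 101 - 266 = -5924 /15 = -394.93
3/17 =0.18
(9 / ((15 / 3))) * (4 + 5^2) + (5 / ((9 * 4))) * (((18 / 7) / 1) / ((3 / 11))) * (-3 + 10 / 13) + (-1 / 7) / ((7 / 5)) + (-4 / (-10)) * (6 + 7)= 1039139 / 19110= 54.38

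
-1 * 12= -12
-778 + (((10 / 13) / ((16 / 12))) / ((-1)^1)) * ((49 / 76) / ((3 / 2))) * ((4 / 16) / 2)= -6149557 / 7904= -778.03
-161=-161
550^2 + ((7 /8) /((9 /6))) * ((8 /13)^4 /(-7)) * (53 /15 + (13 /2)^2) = 388785909268 /1285245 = 302499.45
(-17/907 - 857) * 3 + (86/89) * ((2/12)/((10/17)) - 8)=-6244358623/2421690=-2578.51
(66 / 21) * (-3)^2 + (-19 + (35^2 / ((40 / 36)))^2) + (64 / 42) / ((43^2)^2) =349070881237433 / 287179284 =1215515.54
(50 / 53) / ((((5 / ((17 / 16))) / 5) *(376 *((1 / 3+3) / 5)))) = 1275 / 318848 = 0.00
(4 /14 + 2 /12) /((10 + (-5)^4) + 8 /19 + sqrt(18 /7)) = 4358353 /6121768830 - 6859 * sqrt(14) /14284127270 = 0.00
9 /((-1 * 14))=-9 /14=-0.64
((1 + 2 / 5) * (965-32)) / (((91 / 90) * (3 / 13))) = 5598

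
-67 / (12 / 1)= -67 / 12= -5.58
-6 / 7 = -0.86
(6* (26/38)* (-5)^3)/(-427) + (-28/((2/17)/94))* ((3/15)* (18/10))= -1633292574/202825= -8052.72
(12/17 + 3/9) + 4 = 5.04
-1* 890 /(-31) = 890 /31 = 28.71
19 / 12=1.58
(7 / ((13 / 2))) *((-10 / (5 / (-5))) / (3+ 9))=35 / 39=0.90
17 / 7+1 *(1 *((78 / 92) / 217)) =24281 / 9982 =2.43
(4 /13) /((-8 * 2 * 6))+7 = 7.00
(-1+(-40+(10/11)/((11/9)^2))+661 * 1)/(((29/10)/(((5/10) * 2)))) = 214.00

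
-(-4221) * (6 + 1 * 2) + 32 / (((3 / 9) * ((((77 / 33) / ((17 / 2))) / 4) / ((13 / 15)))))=1224312 / 35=34980.34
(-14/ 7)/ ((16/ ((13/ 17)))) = -13/ 136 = -0.10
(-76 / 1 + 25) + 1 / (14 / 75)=-639 / 14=-45.64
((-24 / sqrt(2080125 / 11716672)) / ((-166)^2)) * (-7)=1232 * sqrt(7565) / 7405675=0.01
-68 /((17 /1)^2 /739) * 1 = -2956 /17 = -173.88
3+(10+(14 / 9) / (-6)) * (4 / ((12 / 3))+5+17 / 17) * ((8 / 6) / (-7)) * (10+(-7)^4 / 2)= -141467 / 9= -15718.56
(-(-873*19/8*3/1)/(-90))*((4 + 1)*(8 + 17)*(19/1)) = -2626275/16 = -164142.19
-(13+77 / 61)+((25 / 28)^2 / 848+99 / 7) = -4805651 / 40554752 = -0.12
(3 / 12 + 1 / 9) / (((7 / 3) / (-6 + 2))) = -13 / 21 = -0.62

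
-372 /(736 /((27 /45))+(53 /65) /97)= -7036380 /23202559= -0.30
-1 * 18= -18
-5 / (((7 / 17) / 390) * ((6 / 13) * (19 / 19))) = -71825 / 7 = -10260.71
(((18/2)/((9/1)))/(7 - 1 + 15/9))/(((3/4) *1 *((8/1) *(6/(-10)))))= -5/138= -0.04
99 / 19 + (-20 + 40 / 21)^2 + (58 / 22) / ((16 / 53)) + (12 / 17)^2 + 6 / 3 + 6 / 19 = 146692357355 / 426189456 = 344.20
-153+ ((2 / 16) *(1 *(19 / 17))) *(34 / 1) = -593 / 4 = -148.25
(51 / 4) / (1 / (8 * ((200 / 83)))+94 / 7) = 47600 / 50327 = 0.95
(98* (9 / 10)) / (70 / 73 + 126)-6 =-35121 / 6620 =-5.31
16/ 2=8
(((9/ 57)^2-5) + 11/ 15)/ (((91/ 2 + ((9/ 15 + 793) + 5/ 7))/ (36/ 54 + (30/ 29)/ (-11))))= -176218168/ 60928669197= -0.00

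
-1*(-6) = 6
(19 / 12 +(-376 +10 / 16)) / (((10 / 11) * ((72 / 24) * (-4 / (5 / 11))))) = 8971 / 576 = 15.57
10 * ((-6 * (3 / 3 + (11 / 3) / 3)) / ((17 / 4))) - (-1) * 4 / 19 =-30196 / 969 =-31.16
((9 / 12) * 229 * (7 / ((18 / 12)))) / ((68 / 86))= 68929 / 68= 1013.66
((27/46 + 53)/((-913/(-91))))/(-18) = -224315/755964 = -0.30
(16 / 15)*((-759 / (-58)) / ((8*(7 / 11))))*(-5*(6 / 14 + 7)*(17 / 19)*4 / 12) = -2460172 / 80997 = -30.37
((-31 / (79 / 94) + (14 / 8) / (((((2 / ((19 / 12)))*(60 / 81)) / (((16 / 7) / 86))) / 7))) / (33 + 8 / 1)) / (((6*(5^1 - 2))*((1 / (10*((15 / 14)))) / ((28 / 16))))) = -49647985 / 53482368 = -0.93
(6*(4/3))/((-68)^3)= -1/39304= -0.00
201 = 201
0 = 0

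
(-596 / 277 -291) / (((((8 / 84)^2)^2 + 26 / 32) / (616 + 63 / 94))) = -7323523254022248 / 32918658671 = -222473.32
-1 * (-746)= 746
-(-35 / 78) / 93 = 35 / 7254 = 0.00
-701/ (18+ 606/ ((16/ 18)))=-2804/ 2799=-1.00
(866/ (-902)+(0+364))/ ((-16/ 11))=-163731/ 656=-249.59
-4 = -4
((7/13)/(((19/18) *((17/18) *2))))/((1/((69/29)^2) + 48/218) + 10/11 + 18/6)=3236684913/51605856965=0.06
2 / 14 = 0.14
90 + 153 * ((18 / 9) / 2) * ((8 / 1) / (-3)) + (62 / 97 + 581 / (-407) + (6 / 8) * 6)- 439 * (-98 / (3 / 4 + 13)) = 1111169769 / 394790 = 2814.58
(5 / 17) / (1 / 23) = 115 / 17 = 6.76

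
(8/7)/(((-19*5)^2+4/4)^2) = 2/142570183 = 0.00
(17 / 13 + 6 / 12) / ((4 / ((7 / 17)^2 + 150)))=67.87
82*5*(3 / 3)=410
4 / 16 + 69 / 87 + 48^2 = 267385 / 116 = 2305.04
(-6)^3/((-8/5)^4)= -16875/512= -32.96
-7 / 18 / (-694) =7 / 12492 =0.00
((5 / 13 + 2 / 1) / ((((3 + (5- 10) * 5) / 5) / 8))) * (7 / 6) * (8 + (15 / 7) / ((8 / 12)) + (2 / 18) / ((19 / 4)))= -4169965 / 73359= -56.84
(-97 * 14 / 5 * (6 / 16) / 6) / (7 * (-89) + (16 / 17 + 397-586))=11543 / 551520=0.02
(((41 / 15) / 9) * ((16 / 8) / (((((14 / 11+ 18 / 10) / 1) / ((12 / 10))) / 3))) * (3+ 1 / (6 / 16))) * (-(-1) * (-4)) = -16.13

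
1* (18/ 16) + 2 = 25/ 8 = 3.12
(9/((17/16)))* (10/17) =1440/289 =4.98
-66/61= -1.08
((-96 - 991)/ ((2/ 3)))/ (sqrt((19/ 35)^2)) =-114135/ 38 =-3003.55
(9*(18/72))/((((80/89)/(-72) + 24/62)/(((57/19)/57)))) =223479/706952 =0.32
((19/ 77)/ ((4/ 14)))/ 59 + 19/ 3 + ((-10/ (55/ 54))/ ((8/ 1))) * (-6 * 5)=168089/ 3894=43.17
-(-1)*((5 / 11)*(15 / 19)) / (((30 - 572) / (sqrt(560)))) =-150*sqrt(35) / 56639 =-0.02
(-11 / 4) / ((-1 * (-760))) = -11 / 3040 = -0.00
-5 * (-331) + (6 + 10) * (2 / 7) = 11617 / 7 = 1659.57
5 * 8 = 40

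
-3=-3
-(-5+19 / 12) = 41 / 12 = 3.42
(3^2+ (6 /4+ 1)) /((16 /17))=391 /32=12.22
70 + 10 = 80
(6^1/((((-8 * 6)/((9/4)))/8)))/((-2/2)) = 9/4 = 2.25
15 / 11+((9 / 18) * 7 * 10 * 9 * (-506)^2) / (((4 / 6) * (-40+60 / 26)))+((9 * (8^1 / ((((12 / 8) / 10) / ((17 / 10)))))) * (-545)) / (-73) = -3203500.72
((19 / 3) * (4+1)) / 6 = 95 / 18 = 5.28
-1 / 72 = -0.01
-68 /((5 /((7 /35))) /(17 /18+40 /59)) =-58582 /13275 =-4.41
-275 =-275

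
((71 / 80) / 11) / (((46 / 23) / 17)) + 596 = 1050167 / 1760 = 596.69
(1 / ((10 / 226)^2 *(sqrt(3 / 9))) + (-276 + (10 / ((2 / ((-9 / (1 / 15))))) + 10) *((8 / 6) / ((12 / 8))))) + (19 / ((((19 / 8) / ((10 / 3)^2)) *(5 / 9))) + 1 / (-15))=-31823 / 45 + 12769 *sqrt(3) / 25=177.48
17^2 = 289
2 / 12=0.17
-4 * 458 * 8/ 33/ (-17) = 14656/ 561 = 26.12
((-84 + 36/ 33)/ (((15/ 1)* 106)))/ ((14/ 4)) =-304/ 20405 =-0.01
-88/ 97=-0.91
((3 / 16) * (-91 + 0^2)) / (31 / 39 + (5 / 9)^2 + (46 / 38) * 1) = -5461911 / 740752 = -7.37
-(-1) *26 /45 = 0.58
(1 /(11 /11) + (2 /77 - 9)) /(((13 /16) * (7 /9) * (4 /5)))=-110520 /7007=-15.77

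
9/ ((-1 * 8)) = -9/ 8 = -1.12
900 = 900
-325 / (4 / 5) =-1625 / 4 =-406.25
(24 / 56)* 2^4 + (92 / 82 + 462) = 134884 / 287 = 469.98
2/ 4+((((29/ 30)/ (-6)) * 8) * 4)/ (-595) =27239/ 53550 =0.51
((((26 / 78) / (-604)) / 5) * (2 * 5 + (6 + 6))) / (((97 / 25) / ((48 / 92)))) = -110 / 336881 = -0.00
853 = 853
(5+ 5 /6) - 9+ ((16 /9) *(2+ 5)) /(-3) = -395 /54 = -7.31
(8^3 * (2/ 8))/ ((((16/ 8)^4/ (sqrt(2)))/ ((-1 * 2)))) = -22.63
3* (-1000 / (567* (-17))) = 1000 / 3213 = 0.31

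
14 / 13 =1.08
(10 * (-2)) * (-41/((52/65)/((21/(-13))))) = -21525/13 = -1655.77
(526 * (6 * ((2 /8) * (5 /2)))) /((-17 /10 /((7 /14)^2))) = -19725 /68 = -290.07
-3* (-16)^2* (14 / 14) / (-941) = 768 / 941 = 0.82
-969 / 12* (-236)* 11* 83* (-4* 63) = -4384558332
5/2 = 2.50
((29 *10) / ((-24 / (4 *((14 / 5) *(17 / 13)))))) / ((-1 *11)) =16.09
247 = 247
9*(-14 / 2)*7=-441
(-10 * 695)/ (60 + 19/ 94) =-653300/ 5659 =-115.44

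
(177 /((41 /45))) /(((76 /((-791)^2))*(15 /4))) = 332236611 /779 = 426491.16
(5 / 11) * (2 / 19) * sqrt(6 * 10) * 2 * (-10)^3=-40000 * sqrt(15) / 209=-741.24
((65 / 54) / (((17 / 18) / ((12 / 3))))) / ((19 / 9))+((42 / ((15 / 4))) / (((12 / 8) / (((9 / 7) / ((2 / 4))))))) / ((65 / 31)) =1214748 / 104975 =11.57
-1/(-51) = 1/51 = 0.02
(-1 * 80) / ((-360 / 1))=2 / 9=0.22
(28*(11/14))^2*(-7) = -3388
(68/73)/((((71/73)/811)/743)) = 40974964/71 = 577112.17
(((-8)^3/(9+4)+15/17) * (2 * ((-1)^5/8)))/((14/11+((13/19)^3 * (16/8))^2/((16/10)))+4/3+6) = 13210342247157/12163169880706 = 1.09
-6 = -6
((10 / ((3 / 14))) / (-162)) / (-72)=35 / 8748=0.00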